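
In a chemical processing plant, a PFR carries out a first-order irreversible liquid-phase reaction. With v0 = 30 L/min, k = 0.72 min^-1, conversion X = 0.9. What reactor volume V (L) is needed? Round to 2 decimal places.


V = (v0/k) * ln(1/(1-X))
V = (30/0.72) * ln(1/(1-0.9))
V = 41.666667 * ln(10.0)
V = 41.666667 * 2.302585
V = 95.94 L


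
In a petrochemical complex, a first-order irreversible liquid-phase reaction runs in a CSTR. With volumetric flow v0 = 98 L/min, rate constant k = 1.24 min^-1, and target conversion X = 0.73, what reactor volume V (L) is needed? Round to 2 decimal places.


V = v0 * X / (k * (1 - X))
V = 98 * 0.73 / (1.24 * (1 - 0.73))
V = 71.54 / (1.24 * 0.27)
V = 71.54 / 0.3348
V = 213.68 L


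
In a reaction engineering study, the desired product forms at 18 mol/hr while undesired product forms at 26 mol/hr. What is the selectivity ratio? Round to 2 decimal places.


S = desired product rate / undesired product rate
S = 18 / 26
S = 0.69


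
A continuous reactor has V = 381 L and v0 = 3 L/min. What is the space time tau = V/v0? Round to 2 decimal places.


tau = V / v0
tau = 381 / 3
tau = 127.00 min


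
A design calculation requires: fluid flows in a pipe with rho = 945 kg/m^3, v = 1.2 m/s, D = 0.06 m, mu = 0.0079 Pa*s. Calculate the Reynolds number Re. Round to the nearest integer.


Re = rho * v * D / mu
Re = 945 * 1.2 * 0.06 / 0.0079
Re = 68.04 / 0.0079
Re = 8613


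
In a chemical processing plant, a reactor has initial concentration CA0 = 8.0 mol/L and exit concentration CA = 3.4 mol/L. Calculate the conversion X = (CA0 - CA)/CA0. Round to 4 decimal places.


X = (CA0 - CA) / CA0
X = (8.0 - 3.4) / 8.0
X = 4.6 / 8.0
X = 0.5750


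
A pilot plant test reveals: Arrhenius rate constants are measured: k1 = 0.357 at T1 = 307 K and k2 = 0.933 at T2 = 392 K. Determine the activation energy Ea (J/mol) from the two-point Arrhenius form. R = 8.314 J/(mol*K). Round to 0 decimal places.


Ea = R * ln(k2/k1) / (1/T1 - 1/T2)
ln(k2/k1) = ln(0.933/0.357) = 0.9606694
1/T1 - 1/T2 = 1/307 - 1/392 = 0.000706308582
Ea = 8.314 * 0.9606694 / 0.000706308582
Ea = 11308 J/mol


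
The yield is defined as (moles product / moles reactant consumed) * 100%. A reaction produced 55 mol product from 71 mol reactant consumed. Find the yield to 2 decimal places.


Yield = (moles product / moles consumed) * 100%
Yield = (55 / 71) * 100
Yield = 0.7746 * 100
Yield = 77.46%


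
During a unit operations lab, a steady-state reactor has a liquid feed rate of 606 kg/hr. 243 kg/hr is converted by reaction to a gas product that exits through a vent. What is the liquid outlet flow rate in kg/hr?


Steady-state mass balance on the main outlet: F_out = F_in - F_removed
F_out = 606 - 243
F_out = 363 kg/hr


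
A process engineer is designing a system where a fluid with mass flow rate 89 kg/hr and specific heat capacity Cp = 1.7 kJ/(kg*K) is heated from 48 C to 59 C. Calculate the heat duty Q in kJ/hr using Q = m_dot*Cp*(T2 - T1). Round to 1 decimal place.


Q = m_dot * Cp * (T2 - T1)
Q = 89 * 1.7 * (59 - 48)
Q = 89 * 1.7 * 11
Q = 1664.3 kJ/hr


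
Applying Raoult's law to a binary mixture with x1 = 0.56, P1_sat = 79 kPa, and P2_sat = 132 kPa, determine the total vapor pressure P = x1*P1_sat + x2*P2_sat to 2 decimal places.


P = x1*P1_sat + x2*P2_sat
x2 = 1 - x1 = 1 - 0.56 = 0.44
P = 0.56*79 + 0.44*132
P = 44.24 + 58.08
P = 102.32 kPa


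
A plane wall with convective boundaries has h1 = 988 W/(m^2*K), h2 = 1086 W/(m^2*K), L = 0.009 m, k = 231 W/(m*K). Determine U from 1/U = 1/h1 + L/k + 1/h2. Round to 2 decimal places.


1/U = 1/h1 + L/k + 1/h2
1/U = 1/988 + 0.009/231 + 1/1086
1/U = 0.0010121457 + 3.8961e-05 + 0.0009208103
1/U = 0.001971917
U = 507.12 W/(m^2*K)


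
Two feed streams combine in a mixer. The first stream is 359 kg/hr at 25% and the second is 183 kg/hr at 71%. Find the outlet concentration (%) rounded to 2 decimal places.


Mass balance on solute: F1*x1 + F2*x2 = F3*x3
F3 = F1 + F2 = 359 + 183 = 542 kg/hr
x3 = (F1*x1 + F2*x2)/F3
x3 = (359*0.25 + 183*0.71) / 542
x3 = 40.53%


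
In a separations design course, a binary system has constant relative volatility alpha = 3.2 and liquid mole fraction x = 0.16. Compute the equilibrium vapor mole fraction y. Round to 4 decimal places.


y = alpha*x / (1 + (alpha-1)*x)
y = 3.2*0.16 / (1 + (3.2-1)*0.16)
y = 0.512 / (1 + 0.352)
y = 0.512 / 1.352
y = 0.3787


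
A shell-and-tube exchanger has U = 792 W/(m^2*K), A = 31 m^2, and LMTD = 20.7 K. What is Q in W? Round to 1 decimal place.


Q = U * A * LMTD
Q = 792 * 31 * 20.7
Q = 508226.4 W


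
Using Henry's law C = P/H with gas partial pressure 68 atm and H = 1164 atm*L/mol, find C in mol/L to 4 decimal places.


C = P / H
C = 68 / 1164
C = 0.0584 mol/L


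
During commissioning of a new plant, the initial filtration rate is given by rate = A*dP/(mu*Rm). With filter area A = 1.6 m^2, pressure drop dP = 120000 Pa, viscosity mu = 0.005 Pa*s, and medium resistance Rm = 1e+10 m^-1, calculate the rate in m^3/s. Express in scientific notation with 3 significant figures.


rate = A * dP / (mu * Rm)
rate = 1.6 * 120000 / (0.005 * 1e+10)
rate = 192000.0 / 5.000e+07
rate = 3.84e-03 m^3/s


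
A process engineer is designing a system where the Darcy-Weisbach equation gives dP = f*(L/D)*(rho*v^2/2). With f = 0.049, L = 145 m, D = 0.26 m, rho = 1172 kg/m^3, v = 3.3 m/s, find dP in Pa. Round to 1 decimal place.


dP = f * (L/D) * (rho*v^2/2)
dP = 0.049 * (145/0.26) * (1172*3.3^2/2)
L/D = 557.69230769
rho*v^2/2 = 1172*10.89/2 = 6381.54
dP = 0.049 * 557.69230769 * 6381.54
dP = 174387.9 Pa


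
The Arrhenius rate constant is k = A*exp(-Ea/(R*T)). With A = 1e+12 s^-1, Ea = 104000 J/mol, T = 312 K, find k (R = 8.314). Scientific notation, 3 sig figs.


k = A * exp(-Ea/(R*T))
k = 1e+12 * exp(-104000 / (8.314 * 312))
k = 1e+12 * exp(-40.093016)
k = 3.87e-06


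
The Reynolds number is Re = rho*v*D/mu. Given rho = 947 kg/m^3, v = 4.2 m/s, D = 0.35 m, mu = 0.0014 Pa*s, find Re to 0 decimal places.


Re = rho * v * D / mu
Re = 947 * 4.2 * 0.35 / 0.0014
Re = 1392.09 / 0.0014
Re = 994350


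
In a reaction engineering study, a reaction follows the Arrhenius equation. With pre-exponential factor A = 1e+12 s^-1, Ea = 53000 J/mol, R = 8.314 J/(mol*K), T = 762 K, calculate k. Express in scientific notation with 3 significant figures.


k = A * exp(-Ea/(R*T))
k = 1e+12 * exp(-53000 / (8.314 * 762))
k = 1e+12 * exp(-8.365866)
k = 2.33e+08


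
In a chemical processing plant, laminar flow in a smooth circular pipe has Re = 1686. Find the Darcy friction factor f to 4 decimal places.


f = 64 / Re
f = 64 / 1686
f = 0.0380


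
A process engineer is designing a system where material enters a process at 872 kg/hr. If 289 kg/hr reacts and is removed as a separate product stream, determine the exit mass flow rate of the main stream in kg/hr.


Steady-state mass balance on the main outlet: F_out = F_in - F_removed
F_out = 872 - 289
F_out = 583 kg/hr


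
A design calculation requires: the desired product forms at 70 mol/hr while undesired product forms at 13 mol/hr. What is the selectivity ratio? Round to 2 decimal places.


S = desired product rate / undesired product rate
S = 70 / 13
S = 5.38


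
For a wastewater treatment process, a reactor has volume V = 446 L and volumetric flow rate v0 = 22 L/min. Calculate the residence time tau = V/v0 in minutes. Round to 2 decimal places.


tau = V / v0
tau = 446 / 22
tau = 20.27 min


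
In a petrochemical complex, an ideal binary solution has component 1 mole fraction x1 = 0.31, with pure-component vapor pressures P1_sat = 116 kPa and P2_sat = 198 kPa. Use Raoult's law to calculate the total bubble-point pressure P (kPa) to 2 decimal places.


P = x1*P1_sat + x2*P2_sat
x2 = 1 - x1 = 1 - 0.31 = 0.69
P = 0.31*116 + 0.69*198
P = 35.96 + 136.62
P = 172.58 kPa


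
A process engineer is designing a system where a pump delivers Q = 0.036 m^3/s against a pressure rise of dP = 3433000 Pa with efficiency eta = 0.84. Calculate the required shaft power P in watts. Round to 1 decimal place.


P = Q * dP / eta
P = 0.036 * 3433000 / 0.84
P = 123588.0 / 0.84
P = 147128.6 W


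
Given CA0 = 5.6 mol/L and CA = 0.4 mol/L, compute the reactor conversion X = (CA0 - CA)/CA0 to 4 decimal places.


X = (CA0 - CA) / CA0
X = (5.6 - 0.4) / 5.6
X = 5.2 / 5.6
X = 0.9286


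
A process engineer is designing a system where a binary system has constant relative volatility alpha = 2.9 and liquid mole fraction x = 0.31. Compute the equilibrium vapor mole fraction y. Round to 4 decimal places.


y = alpha*x / (1 + (alpha-1)*x)
y = 2.9*0.31 / (1 + (2.9-1)*0.31)
y = 0.899 / (1 + 0.589)
y = 0.899 / 1.589
y = 0.5658


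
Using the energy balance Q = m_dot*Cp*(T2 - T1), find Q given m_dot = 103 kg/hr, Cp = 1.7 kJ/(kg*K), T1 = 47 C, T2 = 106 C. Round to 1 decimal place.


Q = m_dot * Cp * (T2 - T1)
Q = 103 * 1.7 * (106 - 47)
Q = 103 * 1.7 * 59
Q = 10330.9 kJ/hr


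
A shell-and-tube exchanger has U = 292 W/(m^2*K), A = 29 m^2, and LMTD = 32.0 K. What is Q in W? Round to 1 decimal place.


Q = U * A * LMTD
Q = 292 * 29 * 32.0
Q = 270976.0 W


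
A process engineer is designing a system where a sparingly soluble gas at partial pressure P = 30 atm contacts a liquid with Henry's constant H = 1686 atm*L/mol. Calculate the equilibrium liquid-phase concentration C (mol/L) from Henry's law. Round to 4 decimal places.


C = P / H
C = 30 / 1686
C = 0.0178 mol/L


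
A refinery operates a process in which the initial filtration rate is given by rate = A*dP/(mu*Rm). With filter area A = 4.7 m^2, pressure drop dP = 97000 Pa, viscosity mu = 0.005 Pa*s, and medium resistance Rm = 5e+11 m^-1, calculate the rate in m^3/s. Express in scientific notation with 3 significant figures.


rate = A * dP / (mu * Rm)
rate = 4.7 * 97000 / (0.005 * 5e+11)
rate = 455900.0 / 2.500e+09
rate = 1.82e-04 m^3/s


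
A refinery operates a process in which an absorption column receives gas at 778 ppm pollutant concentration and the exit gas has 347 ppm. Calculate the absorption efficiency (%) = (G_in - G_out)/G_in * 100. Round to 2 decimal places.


Efficiency = (G_in - G_out) / G_in * 100%
Efficiency = (778 - 347) / 778 * 100
Efficiency = 431 / 778 * 100
Efficiency = 55.40%


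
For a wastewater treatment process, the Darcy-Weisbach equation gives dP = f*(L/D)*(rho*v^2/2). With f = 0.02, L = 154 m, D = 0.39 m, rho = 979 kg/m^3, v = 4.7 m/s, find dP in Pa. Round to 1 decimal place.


dP = f * (L/D) * (rho*v^2/2)
dP = 0.02 * (154/0.39) * (979*4.7^2/2)
L/D = 394.87179487
rho*v^2/2 = 979*22.09/2 = 10813.055
dP = 0.02 * 394.87179487 * 10813.055
dP = 85395.4 Pa


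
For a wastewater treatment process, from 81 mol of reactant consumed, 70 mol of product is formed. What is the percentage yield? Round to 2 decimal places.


Yield = (moles product / moles consumed) * 100%
Yield = (70 / 81) * 100
Yield = 0.8642 * 100
Yield = 86.42%


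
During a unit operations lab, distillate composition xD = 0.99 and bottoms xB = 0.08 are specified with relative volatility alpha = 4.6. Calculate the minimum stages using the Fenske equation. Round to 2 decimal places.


N_min = ln((xD*(1-xB))/(xB*(1-xD))) / ln(alpha)
Numerator inside ln: 0.9108 / 0.0008 = 1138.5
ln(1138.5) = 7.037467
ln(alpha) = ln(4.6) = 1.526056
N_min = 7.037467 / 1.526056 = 4.61


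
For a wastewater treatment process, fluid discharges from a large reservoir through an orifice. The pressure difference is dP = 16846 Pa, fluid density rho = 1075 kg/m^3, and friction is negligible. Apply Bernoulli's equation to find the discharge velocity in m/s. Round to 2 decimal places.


v = sqrt(2*dP/rho)
v = sqrt(2*16846/1075)
v = sqrt(31.341395)
v = 5.60 m/s


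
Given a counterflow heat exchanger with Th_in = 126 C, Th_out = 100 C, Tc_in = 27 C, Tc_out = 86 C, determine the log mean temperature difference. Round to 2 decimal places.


dT1 = Th_in - Tc_out = 126 - 86 = 40
dT2 = Th_out - Tc_in = 100 - 27 = 73
LMTD = (dT1 - dT2) / ln(dT1/dT2)
LMTD = (40 - 73) / ln(40/73)
LMTD = 54.86 K


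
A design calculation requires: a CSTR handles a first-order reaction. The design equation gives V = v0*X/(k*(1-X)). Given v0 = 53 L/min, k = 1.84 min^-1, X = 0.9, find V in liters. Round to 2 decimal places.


V = v0 * X / (k * (1 - X))
V = 53 * 0.9 / (1.84 * (1 - 0.9))
V = 47.7 / (1.84 * 0.1)
V = 47.7 / 0.184
V = 259.24 L


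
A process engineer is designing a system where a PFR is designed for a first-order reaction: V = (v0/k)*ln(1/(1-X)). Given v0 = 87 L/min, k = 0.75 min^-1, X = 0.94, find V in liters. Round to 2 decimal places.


V = (v0/k) * ln(1/(1-X))
V = (87/0.75) * ln(1/(1-0.94))
V = 116.0 * ln(16.666667)
V = 116.0 * 2.813411
V = 326.36 L


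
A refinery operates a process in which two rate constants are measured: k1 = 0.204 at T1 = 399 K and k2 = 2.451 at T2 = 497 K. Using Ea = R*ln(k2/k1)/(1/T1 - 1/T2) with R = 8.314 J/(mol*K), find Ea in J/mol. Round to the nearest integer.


Ea = R * ln(k2/k1) / (1/T1 - 1/T2)
ln(k2/k1) = ln(2.451/0.204) = 2.4861314
1/T1 - 1/T2 = 1/399 - 1/497 = 0.00049419323
Ea = 8.314 * 2.4861314 / 0.00049419323
Ea = 41825 J/mol


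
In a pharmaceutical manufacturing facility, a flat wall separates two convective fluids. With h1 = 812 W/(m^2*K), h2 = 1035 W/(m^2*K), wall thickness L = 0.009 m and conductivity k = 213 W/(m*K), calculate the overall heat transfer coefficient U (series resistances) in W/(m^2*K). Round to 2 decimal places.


1/U = 1/h1 + L/k + 1/h2
1/U = 1/812 + 0.009/213 + 1/1035
1/U = 0.0012315271 + 4.22535e-05 + 0.0009661836
1/U = 0.0022399642
U = 446.44 W/(m^2*K)


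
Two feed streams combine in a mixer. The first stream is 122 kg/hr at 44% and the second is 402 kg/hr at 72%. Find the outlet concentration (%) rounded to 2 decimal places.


Mass balance on solute: F1*x1 + F2*x2 = F3*x3
F3 = F1 + F2 = 122 + 402 = 524 kg/hr
x3 = (F1*x1 + F2*x2)/F3
x3 = (122*0.44 + 402*0.72) / 524
x3 = 65.48%


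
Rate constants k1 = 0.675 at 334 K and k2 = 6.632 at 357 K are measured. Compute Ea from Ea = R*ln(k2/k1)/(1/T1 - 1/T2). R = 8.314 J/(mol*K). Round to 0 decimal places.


Ea = R * ln(k2/k1) / (1/T1 - 1/T2)
ln(k2/k1) = ln(6.632/0.675) = 2.284949
1/T1 - 1/T2 = 1/334 - 1/357 = 0.000192891528
Ea = 8.314 * 2.284949 / 0.000192891528
Ea = 98486 J/mol


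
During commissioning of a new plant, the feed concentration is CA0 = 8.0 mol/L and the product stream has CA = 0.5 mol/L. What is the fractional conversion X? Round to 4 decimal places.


X = (CA0 - CA) / CA0
X = (8.0 - 0.5) / 8.0
X = 7.5 / 8.0
X = 0.9375


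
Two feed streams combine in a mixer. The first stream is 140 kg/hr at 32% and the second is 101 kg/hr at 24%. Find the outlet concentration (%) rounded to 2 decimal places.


Mass balance on solute: F1*x1 + F2*x2 = F3*x3
F3 = F1 + F2 = 140 + 101 = 241 kg/hr
x3 = (F1*x1 + F2*x2)/F3
x3 = (140*0.32 + 101*0.24) / 241
x3 = 28.65%


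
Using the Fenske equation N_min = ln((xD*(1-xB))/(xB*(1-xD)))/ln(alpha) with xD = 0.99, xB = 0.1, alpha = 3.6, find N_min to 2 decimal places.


N_min = ln((xD*(1-xB))/(xB*(1-xD))) / ln(alpha)
Numerator inside ln: 0.891 / 0.001 = 891.0
ln(891.0) = 6.792344
ln(alpha) = ln(3.6) = 1.280934
N_min = 6.792344 / 1.280934 = 5.30


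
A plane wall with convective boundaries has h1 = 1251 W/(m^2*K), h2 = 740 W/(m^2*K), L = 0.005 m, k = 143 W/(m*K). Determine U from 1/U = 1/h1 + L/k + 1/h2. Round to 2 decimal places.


1/U = 1/h1 + L/k + 1/h2
1/U = 1/1251 + 0.005/143 + 1/740
1/U = 0.0007993605 + 3.4965e-05 + 0.0013513514
1/U = 0.0021856769
U = 457.52 W/(m^2*K)


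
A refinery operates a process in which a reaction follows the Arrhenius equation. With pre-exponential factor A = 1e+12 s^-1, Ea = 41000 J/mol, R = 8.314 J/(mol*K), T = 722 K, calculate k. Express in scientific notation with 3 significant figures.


k = A * exp(-Ea/(R*T))
k = 1e+12 * exp(-41000 / (8.314 * 722))
k = 1e+12 * exp(-6.830251)
k = 1.08e+09


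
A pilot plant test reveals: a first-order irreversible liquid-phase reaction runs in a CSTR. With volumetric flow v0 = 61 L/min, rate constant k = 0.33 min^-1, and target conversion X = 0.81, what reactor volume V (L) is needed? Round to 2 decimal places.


V = v0 * X / (k * (1 - X))
V = 61 * 0.81 / (0.33 * (1 - 0.81))
V = 49.41 / (0.33 * 0.19)
V = 49.41 / 0.0627
V = 788.04 L


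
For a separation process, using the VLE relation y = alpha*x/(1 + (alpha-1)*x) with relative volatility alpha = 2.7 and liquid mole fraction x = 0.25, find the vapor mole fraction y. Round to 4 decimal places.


y = alpha*x / (1 + (alpha-1)*x)
y = 2.7*0.25 / (1 + (2.7-1)*0.25)
y = 0.675 / (1 + 0.425)
y = 0.675 / 1.425
y = 0.4737


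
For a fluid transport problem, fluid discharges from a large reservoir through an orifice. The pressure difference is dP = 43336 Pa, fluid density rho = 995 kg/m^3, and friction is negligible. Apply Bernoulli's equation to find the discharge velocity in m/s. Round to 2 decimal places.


v = sqrt(2*dP/rho)
v = sqrt(2*43336/995)
v = sqrt(87.107538)
v = 9.33 m/s


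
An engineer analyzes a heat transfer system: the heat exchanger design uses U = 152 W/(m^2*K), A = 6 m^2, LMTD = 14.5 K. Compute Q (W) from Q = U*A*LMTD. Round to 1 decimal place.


Q = U * A * LMTD
Q = 152 * 6 * 14.5
Q = 13224.0 W


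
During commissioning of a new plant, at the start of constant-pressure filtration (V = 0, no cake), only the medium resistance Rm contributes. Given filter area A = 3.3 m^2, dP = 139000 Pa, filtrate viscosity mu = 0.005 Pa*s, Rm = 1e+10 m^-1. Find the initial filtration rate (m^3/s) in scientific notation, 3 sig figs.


rate = A * dP / (mu * Rm)
rate = 3.3 * 139000 / (0.005 * 1e+10)
rate = 458700.0 / 5.000e+07
rate = 9.17e-03 m^3/s


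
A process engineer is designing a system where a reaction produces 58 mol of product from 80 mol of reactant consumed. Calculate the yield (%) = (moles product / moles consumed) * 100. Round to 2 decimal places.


Yield = (moles product / moles consumed) * 100%
Yield = (58 / 80) * 100
Yield = 0.725 * 100
Yield = 72.50%


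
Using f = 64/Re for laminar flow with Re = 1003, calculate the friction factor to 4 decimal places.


f = 64 / Re
f = 64 / 1003
f = 0.0638


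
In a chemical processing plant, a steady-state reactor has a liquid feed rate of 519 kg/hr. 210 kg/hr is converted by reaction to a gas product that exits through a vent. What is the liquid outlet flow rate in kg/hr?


Steady-state mass balance on the main outlet: F_out = F_in - F_removed
F_out = 519 - 210
F_out = 309 kg/hr


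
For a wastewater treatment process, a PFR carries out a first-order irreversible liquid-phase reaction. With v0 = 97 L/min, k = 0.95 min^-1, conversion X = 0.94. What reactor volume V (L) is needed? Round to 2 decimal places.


V = (v0/k) * ln(1/(1-X))
V = (97/0.95) * ln(1/(1-0.94))
V = 102.105263 * ln(16.666667)
V = 102.105263 * 2.813411
V = 287.26 L


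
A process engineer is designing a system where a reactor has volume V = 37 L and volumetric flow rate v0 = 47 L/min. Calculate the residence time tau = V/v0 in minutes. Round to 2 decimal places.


tau = V / v0
tau = 37 / 47
tau = 0.79 min


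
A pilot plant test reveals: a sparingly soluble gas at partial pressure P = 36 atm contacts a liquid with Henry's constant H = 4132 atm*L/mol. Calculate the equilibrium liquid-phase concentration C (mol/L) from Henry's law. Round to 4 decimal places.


C = P / H
C = 36 / 4132
C = 0.0087 mol/L


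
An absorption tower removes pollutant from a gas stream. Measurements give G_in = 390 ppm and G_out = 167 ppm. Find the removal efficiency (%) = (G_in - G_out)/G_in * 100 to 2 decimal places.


Efficiency = (G_in - G_out) / G_in * 100%
Efficiency = (390 - 167) / 390 * 100
Efficiency = 223 / 390 * 100
Efficiency = 57.18%


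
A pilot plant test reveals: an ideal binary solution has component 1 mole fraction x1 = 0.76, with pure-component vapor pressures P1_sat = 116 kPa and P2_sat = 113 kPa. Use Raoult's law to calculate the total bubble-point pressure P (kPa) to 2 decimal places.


P = x1*P1_sat + x2*P2_sat
x2 = 1 - x1 = 1 - 0.76 = 0.24
P = 0.76*116 + 0.24*113
P = 88.16 + 27.12
P = 115.28 kPa


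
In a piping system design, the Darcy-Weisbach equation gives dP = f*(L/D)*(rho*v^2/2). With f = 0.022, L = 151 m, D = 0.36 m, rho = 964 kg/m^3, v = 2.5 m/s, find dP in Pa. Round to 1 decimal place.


dP = f * (L/D) * (rho*v^2/2)
dP = 0.022 * (151/0.36) * (964*2.5^2/2)
L/D = 419.44444444
rho*v^2/2 = 964*6.25/2 = 3012.5
dP = 0.022 * 419.44444444 * 3012.5
dP = 27798.7 Pa


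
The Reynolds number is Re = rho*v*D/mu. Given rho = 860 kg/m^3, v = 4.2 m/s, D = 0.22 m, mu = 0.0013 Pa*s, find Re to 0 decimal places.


Re = rho * v * D / mu
Re = 860 * 4.2 * 0.22 / 0.0013
Re = 794.64 / 0.0013
Re = 611262


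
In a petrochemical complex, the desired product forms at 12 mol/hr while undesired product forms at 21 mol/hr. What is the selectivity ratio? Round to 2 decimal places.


S = desired product rate / undesired product rate
S = 12 / 21
S = 0.57


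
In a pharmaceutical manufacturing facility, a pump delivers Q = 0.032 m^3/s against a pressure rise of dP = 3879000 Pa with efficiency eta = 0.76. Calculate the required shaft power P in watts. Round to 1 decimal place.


P = Q * dP / eta
P = 0.032 * 3879000 / 0.76
P = 124128.0 / 0.76
P = 163326.3 W


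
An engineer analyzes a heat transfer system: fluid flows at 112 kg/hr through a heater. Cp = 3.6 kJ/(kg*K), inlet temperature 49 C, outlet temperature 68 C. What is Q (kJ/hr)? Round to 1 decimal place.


Q = m_dot * Cp * (T2 - T1)
Q = 112 * 3.6 * (68 - 49)
Q = 112 * 3.6 * 19
Q = 7660.8 kJ/hr


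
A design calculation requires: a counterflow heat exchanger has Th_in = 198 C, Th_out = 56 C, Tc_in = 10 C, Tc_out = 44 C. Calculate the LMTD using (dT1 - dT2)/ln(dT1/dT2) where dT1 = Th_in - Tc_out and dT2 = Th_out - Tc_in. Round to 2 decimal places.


dT1 = Th_in - Tc_out = 198 - 44 = 154
dT2 = Th_out - Tc_in = 56 - 10 = 46
LMTD = (dT1 - dT2) / ln(dT1/dT2)
LMTD = (154 - 46) / ln(154/46)
LMTD = 89.38 K


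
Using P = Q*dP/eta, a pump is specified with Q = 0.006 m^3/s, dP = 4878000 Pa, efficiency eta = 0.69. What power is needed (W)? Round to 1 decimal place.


P = Q * dP / eta
P = 0.006 * 4878000 / 0.69
P = 29268.0 / 0.69
P = 42417.4 W


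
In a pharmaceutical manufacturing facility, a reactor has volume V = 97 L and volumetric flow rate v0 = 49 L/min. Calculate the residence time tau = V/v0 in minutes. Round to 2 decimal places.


tau = V / v0
tau = 97 / 49
tau = 1.98 min


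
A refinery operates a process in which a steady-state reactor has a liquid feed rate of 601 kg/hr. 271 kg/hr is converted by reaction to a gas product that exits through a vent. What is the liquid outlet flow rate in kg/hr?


Steady-state mass balance on the main outlet: F_out = F_in - F_removed
F_out = 601 - 271
F_out = 330 kg/hr


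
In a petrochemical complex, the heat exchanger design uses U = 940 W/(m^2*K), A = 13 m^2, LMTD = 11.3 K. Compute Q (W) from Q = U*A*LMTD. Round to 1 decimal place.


Q = U * A * LMTD
Q = 940 * 13 * 11.3
Q = 138086.0 W


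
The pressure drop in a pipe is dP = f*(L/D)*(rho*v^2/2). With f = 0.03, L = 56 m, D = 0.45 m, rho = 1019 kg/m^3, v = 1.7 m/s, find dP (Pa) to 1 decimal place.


dP = f * (L/D) * (rho*v^2/2)
dP = 0.03 * (56/0.45) * (1019*1.7^2/2)
L/D = 124.44444444
rho*v^2/2 = 1019*2.89/2 = 1472.455
dP = 0.03 * 124.44444444 * 1472.455
dP = 5497.2 Pa


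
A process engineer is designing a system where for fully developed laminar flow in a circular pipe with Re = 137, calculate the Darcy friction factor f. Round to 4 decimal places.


f = 64 / Re
f = 64 / 137
f = 0.4672


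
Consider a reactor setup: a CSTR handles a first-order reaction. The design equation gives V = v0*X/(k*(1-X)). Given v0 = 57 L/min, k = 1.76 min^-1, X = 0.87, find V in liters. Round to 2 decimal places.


V = v0 * X / (k * (1 - X))
V = 57 * 0.87 / (1.76 * (1 - 0.87))
V = 49.59 / (1.76 * 0.13)
V = 49.59 / 0.2288
V = 216.74 L


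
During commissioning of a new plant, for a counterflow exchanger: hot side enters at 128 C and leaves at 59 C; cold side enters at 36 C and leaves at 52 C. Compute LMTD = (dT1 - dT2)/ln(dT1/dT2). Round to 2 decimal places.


dT1 = Th_in - Tc_out = 128 - 52 = 76
dT2 = Th_out - Tc_in = 59 - 36 = 23
LMTD = (dT1 - dT2) / ln(dT1/dT2)
LMTD = (76 - 23) / ln(76/23)
LMTD = 44.34 K


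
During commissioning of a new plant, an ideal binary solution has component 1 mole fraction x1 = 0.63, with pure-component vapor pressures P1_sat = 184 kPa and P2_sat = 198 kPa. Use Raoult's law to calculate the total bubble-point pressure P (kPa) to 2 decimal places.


P = x1*P1_sat + x2*P2_sat
x2 = 1 - x1 = 1 - 0.63 = 0.37
P = 0.63*184 + 0.37*198
P = 115.92 + 73.26
P = 189.18 kPa


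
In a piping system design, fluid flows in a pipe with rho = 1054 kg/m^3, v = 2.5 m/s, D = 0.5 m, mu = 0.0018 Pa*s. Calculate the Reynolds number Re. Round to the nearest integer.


Re = rho * v * D / mu
Re = 1054 * 2.5 * 0.5 / 0.0018
Re = 1317.5 / 0.0018
Re = 731944


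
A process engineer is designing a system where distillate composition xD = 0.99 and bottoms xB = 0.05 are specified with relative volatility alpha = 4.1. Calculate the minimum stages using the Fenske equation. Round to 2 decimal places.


N_min = ln((xD*(1-xB))/(xB*(1-xD))) / ln(alpha)
Numerator inside ln: 0.9405 / 0.0005 = 1881.0
ln(1881.0) = 7.539559
ln(alpha) = ln(4.1) = 1.410987
N_min = 7.539559 / 1.410987 = 5.34


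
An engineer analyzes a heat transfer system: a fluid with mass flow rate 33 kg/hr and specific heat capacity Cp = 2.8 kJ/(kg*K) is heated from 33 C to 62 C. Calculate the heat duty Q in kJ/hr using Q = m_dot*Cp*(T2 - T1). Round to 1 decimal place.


Q = m_dot * Cp * (T2 - T1)
Q = 33 * 2.8 * (62 - 33)
Q = 33 * 2.8 * 29
Q = 2679.6 kJ/hr


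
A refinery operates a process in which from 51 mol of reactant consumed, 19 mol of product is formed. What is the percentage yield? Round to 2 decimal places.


Yield = (moles product / moles consumed) * 100%
Yield = (19 / 51) * 100
Yield = 0.3725 * 100
Yield = 37.25%


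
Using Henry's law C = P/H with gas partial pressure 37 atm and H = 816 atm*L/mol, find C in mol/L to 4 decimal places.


C = P / H
C = 37 / 816
C = 0.0453 mol/L


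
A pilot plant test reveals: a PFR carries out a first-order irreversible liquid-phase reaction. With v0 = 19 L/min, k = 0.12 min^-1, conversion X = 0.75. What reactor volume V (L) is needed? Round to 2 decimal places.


V = (v0/k) * ln(1/(1-X))
V = (19/0.12) * ln(1/(1-0.75))
V = 158.333333 * ln(4.0)
V = 158.333333 * 1.386294
V = 219.50 L


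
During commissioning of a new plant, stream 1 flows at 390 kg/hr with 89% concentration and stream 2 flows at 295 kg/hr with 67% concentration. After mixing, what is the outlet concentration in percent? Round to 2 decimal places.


Mass balance on solute: F1*x1 + F2*x2 = F3*x3
F3 = F1 + F2 = 390 + 295 = 685 kg/hr
x3 = (F1*x1 + F2*x2)/F3
x3 = (390*0.89 + 295*0.67) / 685
x3 = 79.53%


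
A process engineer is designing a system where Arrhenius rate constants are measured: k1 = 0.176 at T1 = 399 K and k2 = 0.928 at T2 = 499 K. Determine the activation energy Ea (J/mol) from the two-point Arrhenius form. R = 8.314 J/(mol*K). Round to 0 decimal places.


Ea = R * ln(k2/k1) / (1/T1 - 1/T2)
ln(k2/k1) = ln(0.928/0.176) = 1.6625477
1/T1 - 1/T2 = 1/399 - 1/499 = 0.000502257648
Ea = 8.314 * 1.6625477 / 0.000502257648
Ea = 27521 J/mol


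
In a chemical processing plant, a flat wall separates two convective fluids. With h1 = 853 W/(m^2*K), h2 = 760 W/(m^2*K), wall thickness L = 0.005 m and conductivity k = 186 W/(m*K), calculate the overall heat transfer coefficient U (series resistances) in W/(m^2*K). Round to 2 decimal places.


1/U = 1/h1 + L/k + 1/h2
1/U = 1/853 + 0.005/186 + 1/760
1/U = 0.0011723329 + 2.68817e-05 + 0.0013157895
1/U = 0.0025150041
U = 397.61 W/(m^2*K)


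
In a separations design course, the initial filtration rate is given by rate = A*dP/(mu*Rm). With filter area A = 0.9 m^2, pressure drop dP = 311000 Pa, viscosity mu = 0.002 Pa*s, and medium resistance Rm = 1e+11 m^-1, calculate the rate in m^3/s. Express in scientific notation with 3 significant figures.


rate = A * dP / (mu * Rm)
rate = 0.9 * 311000 / (0.002 * 1e+11)
rate = 279900.0 / 2.000e+08
rate = 1.40e-03 m^3/s


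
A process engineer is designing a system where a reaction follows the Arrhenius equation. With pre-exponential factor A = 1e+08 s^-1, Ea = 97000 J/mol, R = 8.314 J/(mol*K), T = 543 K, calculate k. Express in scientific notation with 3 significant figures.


k = A * exp(-Ea/(R*T))
k = 1e+08 * exp(-97000 / (8.314 * 543))
k = 1e+08 * exp(-21.486312)
k = 4.66e-02


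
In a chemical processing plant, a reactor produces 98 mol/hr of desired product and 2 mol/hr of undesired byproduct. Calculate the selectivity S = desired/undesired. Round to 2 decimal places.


S = desired product rate / undesired product rate
S = 98 / 2
S = 49.00


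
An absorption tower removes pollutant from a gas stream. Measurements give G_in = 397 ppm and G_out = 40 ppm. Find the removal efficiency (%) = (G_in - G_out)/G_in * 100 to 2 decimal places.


Efficiency = (G_in - G_out) / G_in * 100%
Efficiency = (397 - 40) / 397 * 100
Efficiency = 357 / 397 * 100
Efficiency = 89.92%


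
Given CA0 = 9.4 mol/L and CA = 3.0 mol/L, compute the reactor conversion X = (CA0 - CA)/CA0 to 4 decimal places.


X = (CA0 - CA) / CA0
X = (9.4 - 3.0) / 9.4
X = 6.4 / 9.4
X = 0.6809


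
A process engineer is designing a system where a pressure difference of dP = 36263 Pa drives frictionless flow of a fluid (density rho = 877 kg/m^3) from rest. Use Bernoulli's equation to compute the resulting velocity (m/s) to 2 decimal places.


v = sqrt(2*dP/rho)
v = sqrt(2*36263/877)
v = sqrt(82.697834)
v = 9.09 m/s


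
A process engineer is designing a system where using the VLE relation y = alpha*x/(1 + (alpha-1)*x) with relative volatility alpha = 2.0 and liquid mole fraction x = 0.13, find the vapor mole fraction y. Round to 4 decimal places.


y = alpha*x / (1 + (alpha-1)*x)
y = 2.0*0.13 / (1 + (2.0-1)*0.13)
y = 0.26 / (1 + 0.13)
y = 0.26 / 1.13
y = 0.2301


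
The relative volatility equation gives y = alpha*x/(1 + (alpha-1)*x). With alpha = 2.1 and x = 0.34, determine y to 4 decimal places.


y = alpha*x / (1 + (alpha-1)*x)
y = 2.1*0.34 / (1 + (2.1-1)*0.34)
y = 0.714 / (1 + 0.374)
y = 0.714 / 1.374
y = 0.5197


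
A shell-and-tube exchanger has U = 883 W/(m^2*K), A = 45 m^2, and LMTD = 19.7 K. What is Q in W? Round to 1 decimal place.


Q = U * A * LMTD
Q = 883 * 45 * 19.7
Q = 782779.5 W


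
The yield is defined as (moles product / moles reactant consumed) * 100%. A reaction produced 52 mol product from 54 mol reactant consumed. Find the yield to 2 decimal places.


Yield = (moles product / moles consumed) * 100%
Yield = (52 / 54) * 100
Yield = 0.963 * 100
Yield = 96.30%


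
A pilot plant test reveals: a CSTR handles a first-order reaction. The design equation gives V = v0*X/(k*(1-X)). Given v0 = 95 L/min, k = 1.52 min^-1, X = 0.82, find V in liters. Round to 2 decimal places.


V = v0 * X / (k * (1 - X))
V = 95 * 0.82 / (1.52 * (1 - 0.82))
V = 77.9 / (1.52 * 0.18)
V = 77.9 / 0.2736
V = 284.72 L


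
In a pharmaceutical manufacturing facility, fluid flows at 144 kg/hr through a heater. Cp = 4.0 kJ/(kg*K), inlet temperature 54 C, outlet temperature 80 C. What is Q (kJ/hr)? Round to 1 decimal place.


Q = m_dot * Cp * (T2 - T1)
Q = 144 * 4.0 * (80 - 54)
Q = 144 * 4.0 * 26
Q = 14976.0 kJ/hr


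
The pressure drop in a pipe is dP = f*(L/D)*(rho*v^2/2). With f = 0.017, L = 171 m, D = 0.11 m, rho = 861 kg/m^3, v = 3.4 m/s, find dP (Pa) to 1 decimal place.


dP = f * (L/D) * (rho*v^2/2)
dP = 0.017 * (171/0.11) * (861*3.4^2/2)
L/D = 1554.54545455
rho*v^2/2 = 861*11.56/2 = 4976.58
dP = 0.017 * 1554.54545455 * 4976.58
dP = 131517.4 Pa


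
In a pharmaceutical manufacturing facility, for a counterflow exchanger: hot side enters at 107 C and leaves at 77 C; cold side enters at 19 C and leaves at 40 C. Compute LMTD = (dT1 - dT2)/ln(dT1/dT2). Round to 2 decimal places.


dT1 = Th_in - Tc_out = 107 - 40 = 67
dT2 = Th_out - Tc_in = 77 - 19 = 58
LMTD = (dT1 - dT2) / ln(dT1/dT2)
LMTD = (67 - 58) / ln(67/58)
LMTD = 62.39 K


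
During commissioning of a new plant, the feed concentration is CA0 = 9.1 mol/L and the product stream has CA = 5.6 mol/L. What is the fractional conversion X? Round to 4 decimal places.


X = (CA0 - CA) / CA0
X = (9.1 - 5.6) / 9.1
X = 3.5 / 9.1
X = 0.3846


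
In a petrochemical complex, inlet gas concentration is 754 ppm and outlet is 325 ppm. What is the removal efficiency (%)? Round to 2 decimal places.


Efficiency = (G_in - G_out) / G_in * 100%
Efficiency = (754 - 325) / 754 * 100
Efficiency = 429 / 754 * 100
Efficiency = 56.90%


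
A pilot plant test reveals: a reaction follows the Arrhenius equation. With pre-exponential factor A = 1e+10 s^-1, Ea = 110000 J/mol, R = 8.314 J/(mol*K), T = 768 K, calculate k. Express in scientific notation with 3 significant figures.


k = A * exp(-Ea/(R*T))
k = 1e+10 * exp(-110000 / (8.314 * 768))
k = 1e+10 * exp(-17.227468)
k = 3.30e+02


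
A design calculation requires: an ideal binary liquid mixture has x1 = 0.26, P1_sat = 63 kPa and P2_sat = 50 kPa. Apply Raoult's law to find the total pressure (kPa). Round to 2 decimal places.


P = x1*P1_sat + x2*P2_sat
x2 = 1 - x1 = 1 - 0.26 = 0.74
P = 0.26*63 + 0.74*50
P = 16.38 + 37.0
P = 53.38 kPa


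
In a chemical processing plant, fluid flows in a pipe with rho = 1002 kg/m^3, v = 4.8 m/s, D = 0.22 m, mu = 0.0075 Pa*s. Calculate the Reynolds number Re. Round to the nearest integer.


Re = rho * v * D / mu
Re = 1002 * 4.8 * 0.22 / 0.0075
Re = 1058.112 / 0.0075
Re = 141082


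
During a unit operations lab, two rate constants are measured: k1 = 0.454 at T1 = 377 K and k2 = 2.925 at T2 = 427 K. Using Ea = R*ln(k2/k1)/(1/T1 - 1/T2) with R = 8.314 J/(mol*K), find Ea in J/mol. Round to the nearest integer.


Ea = R * ln(k2/k1) / (1/T1 - 1/T2)
ln(k2/k1) = ln(2.925/0.454) = 1.8629526
1/T1 - 1/T2 = 1/377 - 1/427 = 0.000310599519
Ea = 8.314 * 1.8629526 / 0.000310599519
Ea = 49867 J/mol


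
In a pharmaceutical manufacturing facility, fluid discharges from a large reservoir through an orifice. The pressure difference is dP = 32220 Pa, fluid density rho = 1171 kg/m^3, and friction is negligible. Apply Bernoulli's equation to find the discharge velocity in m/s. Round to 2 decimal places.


v = sqrt(2*dP/rho)
v = sqrt(2*32220/1171)
v = sqrt(55.029889)
v = 7.42 m/s


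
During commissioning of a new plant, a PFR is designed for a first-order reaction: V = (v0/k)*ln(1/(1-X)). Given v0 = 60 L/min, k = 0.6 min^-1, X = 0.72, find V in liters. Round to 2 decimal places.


V = (v0/k) * ln(1/(1-X))
V = (60/0.6) * ln(1/(1-0.72))
V = 100.0 * ln(3.571429)
V = 100.0 * 1.272966
V = 127.30 L


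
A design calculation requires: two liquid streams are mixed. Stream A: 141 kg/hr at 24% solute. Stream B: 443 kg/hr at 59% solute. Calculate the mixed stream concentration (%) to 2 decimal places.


Mass balance on solute: F1*x1 + F2*x2 = F3*x3
F3 = F1 + F2 = 141 + 443 = 584 kg/hr
x3 = (F1*x1 + F2*x2)/F3
x3 = (141*0.24 + 443*0.59) / 584
x3 = 50.55%


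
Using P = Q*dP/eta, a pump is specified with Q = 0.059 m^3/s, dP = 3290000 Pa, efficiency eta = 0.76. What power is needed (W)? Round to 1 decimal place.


P = Q * dP / eta
P = 0.059 * 3290000 / 0.76
P = 194110.0 / 0.76
P = 255407.9 W


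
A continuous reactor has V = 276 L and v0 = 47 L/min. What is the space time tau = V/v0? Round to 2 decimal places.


tau = V / v0
tau = 276 / 47
tau = 5.87 min


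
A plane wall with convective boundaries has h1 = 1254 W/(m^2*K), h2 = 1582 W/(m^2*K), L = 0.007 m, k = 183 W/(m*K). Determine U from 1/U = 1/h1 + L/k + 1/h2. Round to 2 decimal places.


1/U = 1/h1 + L/k + 1/h2
1/U = 1/1254 + 0.007/183 + 1/1582
1/U = 0.0007974482 + 3.82514e-05 + 0.0006321113
1/U = 0.0014678109
U = 681.29 W/(m^2*K)


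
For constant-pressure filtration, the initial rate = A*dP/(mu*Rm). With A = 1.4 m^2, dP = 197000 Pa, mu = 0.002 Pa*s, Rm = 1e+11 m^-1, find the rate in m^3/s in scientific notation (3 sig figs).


rate = A * dP / (mu * Rm)
rate = 1.4 * 197000 / (0.002 * 1e+11)
rate = 275800.0 / 2.000e+08
rate = 1.38e-03 m^3/s


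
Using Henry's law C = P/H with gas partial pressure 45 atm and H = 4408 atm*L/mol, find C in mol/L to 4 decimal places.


C = P / H
C = 45 / 4408
C = 0.0102 mol/L


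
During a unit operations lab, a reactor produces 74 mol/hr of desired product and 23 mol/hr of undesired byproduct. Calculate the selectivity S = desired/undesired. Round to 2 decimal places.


S = desired product rate / undesired product rate
S = 74 / 23
S = 3.22


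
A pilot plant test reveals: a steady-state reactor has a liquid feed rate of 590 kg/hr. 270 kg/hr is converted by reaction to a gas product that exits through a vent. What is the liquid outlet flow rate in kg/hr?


Steady-state mass balance on the main outlet: F_out = F_in - F_removed
F_out = 590 - 270
F_out = 320 kg/hr


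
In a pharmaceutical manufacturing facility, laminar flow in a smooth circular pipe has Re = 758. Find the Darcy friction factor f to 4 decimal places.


f = 64 / Re
f = 64 / 758
f = 0.0844


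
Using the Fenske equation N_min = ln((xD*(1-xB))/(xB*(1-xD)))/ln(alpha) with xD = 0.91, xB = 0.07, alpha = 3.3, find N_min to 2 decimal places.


N_min = ln((xD*(1-xB))/(xB*(1-xD))) / ln(alpha)
Numerator inside ln: 0.8463 / 0.0063 = 134.333333
ln(134.333333) = 4.900324
ln(alpha) = ln(3.3) = 1.193922
N_min = 4.900324 / 1.193922 = 4.10


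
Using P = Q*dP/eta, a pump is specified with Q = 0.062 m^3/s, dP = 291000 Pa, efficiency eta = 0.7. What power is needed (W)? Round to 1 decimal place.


P = Q * dP / eta
P = 0.062 * 291000 / 0.7
P = 18042.0 / 0.7
P = 25774.3 W


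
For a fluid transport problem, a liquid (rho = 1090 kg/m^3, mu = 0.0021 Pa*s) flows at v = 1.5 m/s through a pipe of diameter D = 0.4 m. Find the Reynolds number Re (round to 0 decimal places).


Re = rho * v * D / mu
Re = 1090 * 1.5 * 0.4 / 0.0021
Re = 654.0 / 0.0021
Re = 311429


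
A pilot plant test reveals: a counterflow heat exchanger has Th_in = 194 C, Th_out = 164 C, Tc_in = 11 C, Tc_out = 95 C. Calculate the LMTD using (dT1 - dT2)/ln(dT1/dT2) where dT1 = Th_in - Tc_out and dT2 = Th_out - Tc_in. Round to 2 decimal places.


dT1 = Th_in - Tc_out = 194 - 95 = 99
dT2 = Th_out - Tc_in = 164 - 11 = 153
LMTD = (dT1 - dT2) / ln(dT1/dT2)
LMTD = (99 - 153) / ln(99/153)
LMTD = 124.05 K


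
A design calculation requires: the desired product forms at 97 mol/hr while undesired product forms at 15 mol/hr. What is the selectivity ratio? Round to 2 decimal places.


S = desired product rate / undesired product rate
S = 97 / 15
S = 6.47


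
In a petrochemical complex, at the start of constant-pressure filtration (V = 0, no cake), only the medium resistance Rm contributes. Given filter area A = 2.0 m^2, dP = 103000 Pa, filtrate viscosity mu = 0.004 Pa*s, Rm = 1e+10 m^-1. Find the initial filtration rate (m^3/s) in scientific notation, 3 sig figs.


rate = A * dP / (mu * Rm)
rate = 2.0 * 103000 / (0.004 * 1e+10)
rate = 206000.0 / 4.000e+07
rate = 5.15e-03 m^3/s


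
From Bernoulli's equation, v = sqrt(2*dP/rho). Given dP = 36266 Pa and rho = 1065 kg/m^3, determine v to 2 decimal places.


v = sqrt(2*dP/rho)
v = sqrt(2*36266/1065)
v = sqrt(68.105164)
v = 8.25 m/s


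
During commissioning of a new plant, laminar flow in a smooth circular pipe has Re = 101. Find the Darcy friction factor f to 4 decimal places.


f = 64 / Re
f = 64 / 101
f = 0.6337
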